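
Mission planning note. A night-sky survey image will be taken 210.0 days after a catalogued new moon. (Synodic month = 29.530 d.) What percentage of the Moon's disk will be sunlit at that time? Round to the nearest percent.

12%

Reduce mod P: 210.0 − 7×29.530 = 3.29 d into the current lunation.
Phase angle: θ = 360°·(3.29 d)/(29.530 d) = 40.1°.
With cos θ = 0.765, the lit fraction is (1 − 0.765)/2 ≈ 0.118, so 12%.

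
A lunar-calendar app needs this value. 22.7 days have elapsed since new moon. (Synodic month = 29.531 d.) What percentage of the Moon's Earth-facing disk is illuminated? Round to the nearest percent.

44%

Phase angle: θ = 360°·(22.7 d)/(29.531 d) = 276.7°.
With cos θ = 0.117, the lit fraction is (1 − 0.117)/2 ≈ 0.441, so 44%.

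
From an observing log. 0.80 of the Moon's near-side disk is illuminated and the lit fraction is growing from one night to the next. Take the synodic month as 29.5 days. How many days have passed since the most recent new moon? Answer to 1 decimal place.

10.4 days

From f = (1 − cos θ)/2: cos θ = 1 − 2×0.80 = -0.600; arccos → 126.9°.
The Moon is waxing (0°–180°), so θ = 126.9° directly.
That fraction of the synodic month is 126.9/360 × 29.5 d ≈ 10.40 d.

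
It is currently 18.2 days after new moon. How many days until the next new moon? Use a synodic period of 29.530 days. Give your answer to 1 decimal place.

11.3 days

One full lunation from the last new moon is 29.530 d; remaining = 29.530 − 18.2 = 11.330 d.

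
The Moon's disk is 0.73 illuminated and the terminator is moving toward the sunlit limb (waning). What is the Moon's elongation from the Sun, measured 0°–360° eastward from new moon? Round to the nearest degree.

From f = (1 − cos θ)/2: cos θ = 1 − 2×0.73 = -0.460; arccos → 117.4°.
Waning ⇒ past full, so θ = 360° − 117.4° = 242.6°.

243°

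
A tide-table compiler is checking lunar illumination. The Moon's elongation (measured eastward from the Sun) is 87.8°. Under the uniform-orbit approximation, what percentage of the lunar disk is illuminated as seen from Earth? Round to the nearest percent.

48%

cos 87.8° = 0.038, so f = (1 − 0.038)/2 = 0.481, i.e. 48%.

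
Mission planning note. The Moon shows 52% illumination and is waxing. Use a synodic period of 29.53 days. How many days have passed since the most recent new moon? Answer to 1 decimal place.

7.6 days

cos θ = 1 − 2f = -0.040, giving a principal value of 92.3°.
The Moon is waxing (0°–180°), so θ = 92.3° directly.
That fraction of the synodic month is 92.3/360 × 29.53 d ≈ 7.57 d.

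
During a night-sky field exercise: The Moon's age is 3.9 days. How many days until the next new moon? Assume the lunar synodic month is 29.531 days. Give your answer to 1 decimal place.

The next new moon completes the synodic month: 29.531 − 3.9 = 25.631 days.

25.6 days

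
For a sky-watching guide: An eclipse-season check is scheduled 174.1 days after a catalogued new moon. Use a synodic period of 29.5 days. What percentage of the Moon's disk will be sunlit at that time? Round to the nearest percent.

9%

Reduce mod P: 174.1 − 5×29.5 = 26.60 d into the current lunation.
Elongation θ = 360° × 26.60/29.5 ≈ 324.6°.
cos 324.6° = 0.815, so f = (1 − 0.815)/2 = 0.092, so 9%.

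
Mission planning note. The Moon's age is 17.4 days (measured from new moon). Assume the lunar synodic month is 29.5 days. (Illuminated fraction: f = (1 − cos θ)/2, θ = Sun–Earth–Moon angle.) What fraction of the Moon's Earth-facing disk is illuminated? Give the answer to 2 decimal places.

0.92

Elongation θ = 360° × 17.4/29.5 ≈ 212.3°.
With cos θ = (-0.845), the lit fraction is (1 − (-0.845))/2 ≈ 0.922.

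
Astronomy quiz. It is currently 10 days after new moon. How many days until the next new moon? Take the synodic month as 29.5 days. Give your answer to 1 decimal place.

The next new moon completes the synodic month: 29.5 − 10 = 19.500 days.

19.5 days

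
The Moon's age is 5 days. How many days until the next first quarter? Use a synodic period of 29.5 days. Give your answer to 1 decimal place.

First quarter occurs at elongation 90°, i.e. at age 29.5 × 90/360 = 7.375 d.
So 2.375 days remain (7.375 − 5).

2.4 days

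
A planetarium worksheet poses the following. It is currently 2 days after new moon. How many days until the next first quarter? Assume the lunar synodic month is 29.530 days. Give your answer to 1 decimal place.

First quarter occurs at elongation 90°, i.e. at age 29.530 × 90/360 = 7.383 d.
That is 7.383 − 2 = 5.383 days ahead.

5.4 days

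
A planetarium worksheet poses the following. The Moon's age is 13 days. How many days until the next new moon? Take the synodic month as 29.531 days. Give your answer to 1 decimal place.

The next new moon completes the synodic month: 29.531 − 13 = 16.531 days.

16.5 days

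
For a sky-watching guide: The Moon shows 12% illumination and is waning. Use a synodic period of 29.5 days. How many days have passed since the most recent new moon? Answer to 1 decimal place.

Invert f = (1 − cos θ)/2 to get cos θ = 1 − 2(0.12) = 0.760, hence θ₀ = arccos 0.760 = 40.5°.
A waning Moon lies in 180°–360°, so θ = 360° − 40.5° = 319.5°.
That fraction of the synodic month is 319.5/360 × 29.5 d ≈ 26.18 d.

26.2 days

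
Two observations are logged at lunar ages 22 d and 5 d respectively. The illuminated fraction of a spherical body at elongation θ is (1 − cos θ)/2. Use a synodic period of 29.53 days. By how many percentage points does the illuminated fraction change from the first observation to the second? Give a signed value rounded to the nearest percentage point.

-26 percentage points

First observation: θ = 360°·22/29.53 = 268.2°, so f = 0.516.
Second observation: θ = 61.0°, f = 0.257.
Δf = 0.257 − 0.516 = -0.258, i.e. -26 pp.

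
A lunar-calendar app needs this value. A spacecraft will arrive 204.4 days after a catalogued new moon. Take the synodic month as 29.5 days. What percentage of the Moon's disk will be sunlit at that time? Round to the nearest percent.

5%

204.4 d spans 6 complete synodic months (6 × 29.5 = 177.00 d) plus 27.40 d.
Phase angle: θ = 360°·(27.40 d)/(29.5 d) = 334.4°.
Illuminated fraction = (1 − cos 334.4°)/2 = (1 − 0.902)/2 ≈ 0.049, so 5%.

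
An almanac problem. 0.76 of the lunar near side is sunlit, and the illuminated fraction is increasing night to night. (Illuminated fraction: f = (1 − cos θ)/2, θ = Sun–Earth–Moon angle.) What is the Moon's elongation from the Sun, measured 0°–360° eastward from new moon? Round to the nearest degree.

Invert f = (1 − cos θ)/2 to get cos θ = 1 − 2(0.76) = -0.520, hence θ₀ = arccos -0.520 = 121.3°.
Before full moon the principal value applies: θ = 121.3°.

121°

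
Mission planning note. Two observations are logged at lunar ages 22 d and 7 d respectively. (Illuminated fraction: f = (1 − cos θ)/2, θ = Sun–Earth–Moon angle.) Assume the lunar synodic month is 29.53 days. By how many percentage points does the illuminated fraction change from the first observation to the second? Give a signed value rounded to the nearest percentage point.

θ₁ = 360° × 22/29.53 = 268.2°, f₁ = (1 − cos θ₁)/2 = 0.516.
θ₂ = 360° × 7/29.53 = 85.3°, f₂ = (1 − cos θ₂)/2 = 0.459.
Change = f₂ − f₁ = -0.056 → -6 percentage points.

-6 pp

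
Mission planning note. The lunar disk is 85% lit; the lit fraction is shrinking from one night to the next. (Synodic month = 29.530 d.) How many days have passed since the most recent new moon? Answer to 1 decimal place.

18.5 days

Invert f = (1 − cos θ)/2 to get cos θ = 1 − 2(0.85) = -0.700, hence θ₀ = arccos -0.700 = 134.4°.
Since the Moon is past full (waning), take the reflex angle: θ = 360° − 134.4° = 225.6°.
At 360°/29.530 d per day, 225.6° corresponds to 18.50 days.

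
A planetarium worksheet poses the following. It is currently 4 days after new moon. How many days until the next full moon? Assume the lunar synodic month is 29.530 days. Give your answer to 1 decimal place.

Full moon occurs at elongation 180°, i.e. at age 29.530 × 180/360 = 14.765 d.
So 10.765 days remain (14.765 − 4).

10.8 days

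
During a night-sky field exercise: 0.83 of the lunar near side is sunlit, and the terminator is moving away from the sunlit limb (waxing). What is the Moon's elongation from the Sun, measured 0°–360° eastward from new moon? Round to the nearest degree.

131°

Invert f = (1 − cos θ)/2 to get cos θ = 1 − 2(0.83) = -0.660, hence θ₀ = arccos -0.660 = 131.3°.
Waxing ⇒ before full, so θ = 131.3°.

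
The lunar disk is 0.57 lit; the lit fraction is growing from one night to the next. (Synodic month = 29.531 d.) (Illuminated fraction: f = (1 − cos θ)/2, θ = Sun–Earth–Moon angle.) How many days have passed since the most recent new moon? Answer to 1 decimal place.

8.0 days

cos θ = 1 − 2f = -0.140, giving a principal value of 98.0°.
The Moon is waxing (0°–180°), so θ = 98.0° directly.
That fraction of the synodic month is 98.0/360 × 29.531 d ≈ 8.04 d.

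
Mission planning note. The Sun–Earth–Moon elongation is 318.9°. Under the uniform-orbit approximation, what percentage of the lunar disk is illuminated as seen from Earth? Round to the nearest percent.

Half-versine of 318.9°: (1 − 0.754)/2 = 0.123, i.e. 12%.

12%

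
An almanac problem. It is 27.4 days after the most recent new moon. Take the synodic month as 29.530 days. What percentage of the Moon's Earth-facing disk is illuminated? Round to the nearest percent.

5%

The Moon has covered 27.4/29.530 of its cycle, so θ ≈ 360° × 27.4/29.530 = 334.0°.
Illuminated fraction = (1 − cos 334.0°)/2 = (1 − 0.899)/2 ≈ 0.050, so 5%.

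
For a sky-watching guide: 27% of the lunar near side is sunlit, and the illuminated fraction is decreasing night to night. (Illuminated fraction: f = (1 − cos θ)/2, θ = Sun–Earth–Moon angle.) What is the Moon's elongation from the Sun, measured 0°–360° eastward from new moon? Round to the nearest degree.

Invert f = (1 − cos θ)/2 to get cos θ = 1 − 2(0.27) = 0.460, hence θ₀ = arccos 0.460 = 62.6°.
Waning ⇒ past full, so θ = 360° − 62.6° = 297.4°.

297°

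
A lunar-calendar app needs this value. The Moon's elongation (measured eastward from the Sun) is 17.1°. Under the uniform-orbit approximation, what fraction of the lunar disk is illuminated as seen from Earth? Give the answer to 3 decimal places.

Half-versine of 17.1°: (1 − 0.956)/2 = 0.022.

0.022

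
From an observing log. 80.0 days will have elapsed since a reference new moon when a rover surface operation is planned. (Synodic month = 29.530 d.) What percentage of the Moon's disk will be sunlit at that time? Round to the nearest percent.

80.0/29.530 = 2.709 lunations, so 2 complete cycles and 20.94 d into the next.
The Moon has covered 20.94/29.530 of its cycle, so θ ≈ 360° × 20.94/29.530 = 255.3°.
Illuminated fraction = (1 − cos 255.3°)/2 = (1 − (-0.254))/2 ≈ 0.627, so 63%.

63%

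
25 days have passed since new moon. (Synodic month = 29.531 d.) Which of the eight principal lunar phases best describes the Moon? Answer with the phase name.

waning crescent

At 25/29.531 of the cycle, θ ≈ 305° — the waning crescent range.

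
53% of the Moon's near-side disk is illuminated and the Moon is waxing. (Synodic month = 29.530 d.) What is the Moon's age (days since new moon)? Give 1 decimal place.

7.7 days

cos θ = 1 − 2f = -0.060, giving a principal value of 93.4°.
The Moon is waxing (0°–180°), so θ = 93.4° directly.
Age = 29.530 × 93.4°/360° ≈ 7.66 days.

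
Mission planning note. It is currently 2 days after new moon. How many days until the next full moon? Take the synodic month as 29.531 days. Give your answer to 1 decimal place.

12.8 days

Full moon occurs at elongation 180°, i.e. at age 29.531 × 180/360 = 14.765 d.
That is 14.765 − 2 = 12.765 days ahead.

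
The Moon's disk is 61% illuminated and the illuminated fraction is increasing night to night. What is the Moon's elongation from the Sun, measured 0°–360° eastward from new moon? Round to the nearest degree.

cos θ = 1 − 2f = -0.220, giving a principal value of 102.7°.
Before full moon the principal value applies: θ = 102.7°.

103°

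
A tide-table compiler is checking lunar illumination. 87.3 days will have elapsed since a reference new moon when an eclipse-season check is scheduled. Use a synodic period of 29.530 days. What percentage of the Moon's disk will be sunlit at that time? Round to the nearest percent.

2%

87.3 d spans 2 complete synodic months (2 × 29.530 = 59.06 d) plus 28.24 d.
The Moon has covered 28.24/29.530 of its cycle, so θ ≈ 360° × 28.24/29.530 = 344.3°.
With cos θ = 0.963, the lit fraction is (1 − 0.963)/2 ≈ 0.019, so 2%.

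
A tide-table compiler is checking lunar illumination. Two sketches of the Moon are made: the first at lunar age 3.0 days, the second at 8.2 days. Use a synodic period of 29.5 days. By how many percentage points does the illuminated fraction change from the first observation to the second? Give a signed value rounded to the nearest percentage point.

+49 pp

First observation: θ = 360°·3.0/29.5 = 36.6°, so f = 0.099.
Second observation: θ = 100.1°, f = 0.587.
Δf = 0.587 − 0.099 = +0.489, i.e. +49 pp.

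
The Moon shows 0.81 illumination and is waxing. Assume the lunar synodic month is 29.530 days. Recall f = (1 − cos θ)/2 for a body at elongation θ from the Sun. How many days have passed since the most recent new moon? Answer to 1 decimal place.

cos θ = 1 − 2f = -0.620, giving a principal value of 128.3°.
Before full moon the principal value applies: θ = 128.3°.
At 360°/29.530 d per day, 128.3° corresponds to 10.53 days.

10.5 days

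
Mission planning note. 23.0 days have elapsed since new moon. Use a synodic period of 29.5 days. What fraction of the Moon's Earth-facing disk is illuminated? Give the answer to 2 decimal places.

Phase angle: θ = 360°·(23.0 d)/(29.5 d) = 280.7°.
Illuminated fraction = (1 − cos 280.7°)/2 = (1 − 0.185)/2 ≈ 0.407.

0.41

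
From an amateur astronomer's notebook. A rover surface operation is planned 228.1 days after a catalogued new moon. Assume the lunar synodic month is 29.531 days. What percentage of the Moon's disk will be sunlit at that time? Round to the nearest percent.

Reduce mod P: 228.1 − 7×29.531 = 21.38 d into the current lunation.
The Moon has covered 21.38/29.531 of its cycle, so θ ≈ 360° × 21.38/29.531 = 260.7°.
With cos θ = (-0.162), the lit fraction is (1 − (-0.162))/2 ≈ 0.581, so 58%.

58%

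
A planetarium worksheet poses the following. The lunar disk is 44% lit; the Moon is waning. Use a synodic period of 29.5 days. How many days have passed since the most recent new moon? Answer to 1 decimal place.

Invert f = (1 − cos θ)/2 to get cos θ = 1 − 2(0.44) = 0.120, hence θ₀ = arccos 0.120 = 83.1°.
Waning ⇒ past full, so θ = 360° − 83.1° = 276.9°.
Age = 29.5 × 276.9°/360° ≈ 22.69 days.

22.7 days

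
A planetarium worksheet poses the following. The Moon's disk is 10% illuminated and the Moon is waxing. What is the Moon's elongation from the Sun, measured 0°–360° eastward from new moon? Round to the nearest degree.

Invert f = (1 − cos θ)/2 to get cos θ = 1 − 2(0.10) = 0.800, hence θ₀ = arccos 0.800 = 36.9°.
Before full moon the principal value applies: θ = 36.9°.

37°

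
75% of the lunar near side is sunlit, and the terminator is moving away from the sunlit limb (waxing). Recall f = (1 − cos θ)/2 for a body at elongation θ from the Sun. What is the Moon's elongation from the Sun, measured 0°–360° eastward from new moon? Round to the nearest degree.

cos θ = 1 − 2f = -0.500, giving a principal value of 120.0°.
Before full moon the principal value applies: θ = 120.0°.

120°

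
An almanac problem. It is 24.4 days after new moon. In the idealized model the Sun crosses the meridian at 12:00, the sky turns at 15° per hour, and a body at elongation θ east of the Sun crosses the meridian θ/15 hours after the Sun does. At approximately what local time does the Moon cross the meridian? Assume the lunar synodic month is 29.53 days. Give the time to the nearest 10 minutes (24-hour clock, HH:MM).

07:50

Elongation θ = 360° × 24.4/29.53 ≈ 297.5°.
Delay after the Sun = 297.5° / (15°/h) ≈ 19.83 h.
12:00 + 19.831 h ≈ 07:50 → 07:50 to the nearest ten minutes.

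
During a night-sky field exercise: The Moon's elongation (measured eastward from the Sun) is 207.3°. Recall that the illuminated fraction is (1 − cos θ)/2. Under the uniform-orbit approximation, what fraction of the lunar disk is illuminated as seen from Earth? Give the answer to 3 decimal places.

Half-versine of 207.3°: (1 − (-0.889))/2 = 0.944.

0.944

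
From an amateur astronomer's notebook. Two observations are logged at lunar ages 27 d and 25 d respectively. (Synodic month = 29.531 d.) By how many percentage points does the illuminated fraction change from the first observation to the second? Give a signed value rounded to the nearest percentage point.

First observation: θ = 360°·27/29.531 = 329.1°, so f = 0.071.
Second observation: θ = 304.8°, f = 0.215.
Δf = 0.215 − 0.071 = +0.144, i.e. +14 pp.

+14 percentage points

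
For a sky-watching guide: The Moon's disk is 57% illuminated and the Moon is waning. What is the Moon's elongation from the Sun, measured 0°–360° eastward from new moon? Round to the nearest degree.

262°

From f = (1 − cos θ)/2: cos θ = 1 − 2×0.57 = -0.140; arccos → 98.0°.
Since the Moon is past full (waning), take the reflex angle: θ = 360° − 98.0° = 262.0°.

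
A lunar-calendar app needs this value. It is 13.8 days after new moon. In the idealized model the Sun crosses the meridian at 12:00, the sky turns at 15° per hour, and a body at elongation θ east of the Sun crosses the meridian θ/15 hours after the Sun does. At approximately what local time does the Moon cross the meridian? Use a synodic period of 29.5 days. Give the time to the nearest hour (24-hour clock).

23:00

The Moon has covered 13.8/29.5 of its cycle, so θ ≈ 360° × 13.8/29.5 = 168.4°.
Delay after the Sun = 168.4° / (15°/h) ≈ 11.23 h.
12:00 + 11.23 h ≈ 23:14 → 23:00 to the nearest hour.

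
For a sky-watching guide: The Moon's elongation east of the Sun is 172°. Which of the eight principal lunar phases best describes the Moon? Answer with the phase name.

The full moon sector spans roughly 158°–202°; 172° falls inside it.

full moon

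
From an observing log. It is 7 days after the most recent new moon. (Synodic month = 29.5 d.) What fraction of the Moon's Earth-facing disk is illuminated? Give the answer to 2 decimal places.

The Moon has covered 7/29.5 of its cycle, so θ ≈ 360° × 7/29.5 = 85.4°.
Illuminated fraction = (1 − cos 85.4°)/2 = (1 − 0.080)/2 ≈ 0.460.

0.46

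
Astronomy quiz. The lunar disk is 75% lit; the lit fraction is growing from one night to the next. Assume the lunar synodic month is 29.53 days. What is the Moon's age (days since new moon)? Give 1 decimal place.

cos θ = 1 − 2f = -0.500, giving a principal value of 120.0°.
Before full moon the principal value applies: θ = 120.0°.
Age = 29.53 × 120.0°/360° ≈ 9.84 days.

9.8 days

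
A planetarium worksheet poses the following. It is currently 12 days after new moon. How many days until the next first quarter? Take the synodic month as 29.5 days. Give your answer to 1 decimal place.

First quarter is 0.25 of the way through the cycle: age 0.25 × 29.5 = 7.375 d.
Already past this cycle's first quarter; the next is at 7.375 + 29.5 = 36.875 d, so 36.875 − 12 = 24.875 days.

24.9 days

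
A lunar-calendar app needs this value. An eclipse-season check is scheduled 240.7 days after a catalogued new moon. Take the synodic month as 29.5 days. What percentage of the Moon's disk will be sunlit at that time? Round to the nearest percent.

23%

240.7/29.5 = 8.159 lunations, so 8 complete cycles and 4.70 d into the next.
The Moon has covered 4.70/29.5 of its cycle, so θ ≈ 360° × 4.70/29.5 = 57.4°.
cos 57.4° = 0.539, so f = (1 − 0.539)/2 = 0.230, so 23%.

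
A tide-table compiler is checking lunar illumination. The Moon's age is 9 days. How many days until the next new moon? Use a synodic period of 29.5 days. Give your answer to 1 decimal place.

The next new moon completes the synodic month: 29.5 − 9 = 20.500 days.

20.5 days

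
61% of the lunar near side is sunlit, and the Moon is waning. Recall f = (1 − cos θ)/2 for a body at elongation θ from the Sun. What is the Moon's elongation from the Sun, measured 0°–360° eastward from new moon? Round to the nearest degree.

Invert f = (1 − cos θ)/2 to get cos θ = 1 − 2(0.61) = -0.220, hence θ₀ = arccos -0.220 = 102.7°.
Since the Moon is past full (waning), take the reflex angle: θ = 360° − 102.7° = 257.3°.

257°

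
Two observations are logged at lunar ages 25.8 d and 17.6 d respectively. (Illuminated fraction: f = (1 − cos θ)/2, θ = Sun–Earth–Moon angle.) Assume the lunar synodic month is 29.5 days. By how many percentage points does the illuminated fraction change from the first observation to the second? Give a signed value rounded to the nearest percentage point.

θ₁ = 360° × 25.8/29.5 = 314.8°, f₁ = (1 − cos θ₁)/2 = 0.147.
θ₂ = 360° × 17.6/29.5 = 214.8°, f₂ = (1 − cos θ₂)/2 = 0.911.
Change = f₂ − f₁ = +0.763 → +76 percentage points.

+76 percentage points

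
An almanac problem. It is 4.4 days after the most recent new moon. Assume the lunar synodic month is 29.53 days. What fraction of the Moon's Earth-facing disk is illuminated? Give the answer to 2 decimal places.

Elongation θ = 360° × 4.4/29.53 ≈ 53.6°.
With cos θ = 0.593, the lit fraction is (1 − 0.593)/2 ≈ 0.204.

0.20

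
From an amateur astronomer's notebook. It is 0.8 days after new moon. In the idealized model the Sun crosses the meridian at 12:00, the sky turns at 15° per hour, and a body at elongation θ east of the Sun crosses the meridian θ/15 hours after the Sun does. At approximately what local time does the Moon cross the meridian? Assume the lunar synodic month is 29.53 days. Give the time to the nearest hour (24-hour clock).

13:00

The Moon has covered 0.8/29.53 of its cycle, so θ ≈ 360° × 0.8/29.53 = 9.8°.
At 15° of sky rotation per hour, 9.8° corresponds to a 0.65 h lag.
12:00 + 0.65 h ≈ 12:39 → 13:00 to the nearest hour.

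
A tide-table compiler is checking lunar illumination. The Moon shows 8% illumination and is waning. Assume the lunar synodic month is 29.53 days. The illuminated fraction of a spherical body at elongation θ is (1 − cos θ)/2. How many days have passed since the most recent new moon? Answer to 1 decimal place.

Invert f = (1 − cos θ)/2 to get cos θ = 1 − 2(0.08) = 0.840, hence θ₀ = arccos 0.840 = 32.9°.
A waning Moon lies in 180°–360°, so θ = 360° − 32.9° = 327.1°.
At 360°/29.53 d per day, 327.1° corresponds to 26.83 days.

26.8 days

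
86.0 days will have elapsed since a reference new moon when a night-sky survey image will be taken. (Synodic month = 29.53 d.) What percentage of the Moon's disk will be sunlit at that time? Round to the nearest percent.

86.0/29.53 = 2.912 lunations, so 2 complete cycles and 26.94 d into the next.
Elongation θ = 360° × 26.94/29.53 ≈ 328.4°.
cos 328.4° = 0.852, so f = (1 − 0.852)/2 = 0.074, so 7%.

7%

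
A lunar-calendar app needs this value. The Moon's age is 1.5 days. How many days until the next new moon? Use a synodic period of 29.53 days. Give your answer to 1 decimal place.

The next new moon completes the synodic month: 29.53 − 1.5 = 28.030 days.

28.0 days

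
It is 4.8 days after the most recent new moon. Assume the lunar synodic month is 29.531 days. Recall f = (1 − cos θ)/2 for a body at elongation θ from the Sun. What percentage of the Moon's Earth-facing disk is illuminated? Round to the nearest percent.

The Moon has covered 4.8/29.531 of its cycle, so θ ≈ 360° × 4.8/29.531 = 58.5°.
Illuminated fraction = (1 − cos 58.5°)/2 = (1 − 0.522)/2 ≈ 0.239, so 24%.

24%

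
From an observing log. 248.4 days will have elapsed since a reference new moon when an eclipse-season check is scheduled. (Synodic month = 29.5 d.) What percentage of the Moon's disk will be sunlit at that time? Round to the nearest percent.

94%

Reduce mod P: 248.4 − 8×29.5 = 12.40 d into the current lunation.
The Moon has covered 12.40/29.5 of its cycle, so θ ≈ 360° × 12.40/29.5 = 151.3°.
With cos θ = (-0.877), the lit fraction is (1 − (-0.877))/2 ≈ 0.939, so 94%.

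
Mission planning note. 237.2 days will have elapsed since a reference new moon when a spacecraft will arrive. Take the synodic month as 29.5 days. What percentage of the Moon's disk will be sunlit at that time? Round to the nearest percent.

Reduce mod P: 237.2 − 8×29.5 = 1.20 d into the current lunation.
Phase angle: θ = 360°·(1.20 d)/(29.5 d) = 14.6°.
Illuminated fraction = (1 − cos 14.6°)/2 = (1 − 0.968)/2 ≈ 0.016, so 2%.

2%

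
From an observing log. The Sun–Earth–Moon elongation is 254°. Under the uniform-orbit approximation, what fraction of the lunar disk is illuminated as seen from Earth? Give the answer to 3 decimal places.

0.638

f = (1 − cos 254°)/2 = (1 − (-0.276))/2 ≈ 0.638.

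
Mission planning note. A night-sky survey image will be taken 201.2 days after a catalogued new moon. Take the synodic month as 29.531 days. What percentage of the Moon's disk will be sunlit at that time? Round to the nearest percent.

201.2 d spans 6 complete synodic months (6 × 29.531 = 177.19 d) plus 24.01 d.
Elongation θ = 360° × 24.01/29.531 ≈ 292.7°.
With cos θ = 0.387, the lit fraction is (1 − 0.387)/2 ≈ 0.307, so 31%.

31%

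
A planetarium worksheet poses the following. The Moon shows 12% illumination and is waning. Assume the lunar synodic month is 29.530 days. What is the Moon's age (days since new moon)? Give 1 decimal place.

26.2 days

cos θ = 1 − 2f = 0.760, giving a principal value of 40.5°.
A waning Moon lies in 180°–360°, so θ = 360° − 40.5° = 319.5°.
At 360°/29.530 d per day, 319.5° corresponds to 26.20 days.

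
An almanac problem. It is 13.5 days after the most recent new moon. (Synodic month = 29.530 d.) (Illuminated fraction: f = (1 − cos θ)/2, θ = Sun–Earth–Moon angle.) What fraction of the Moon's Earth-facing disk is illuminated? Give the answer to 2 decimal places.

0.98

The Moon has covered 13.5/29.530 of its cycle, so θ ≈ 360° × 13.5/29.530 = 164.6°.
Illuminated fraction = (1 − cos 164.6°)/2 = (1 − (-0.964))/2 ≈ 0.982.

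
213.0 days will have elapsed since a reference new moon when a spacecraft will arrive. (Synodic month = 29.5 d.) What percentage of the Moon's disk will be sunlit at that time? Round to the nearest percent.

41%

Reduce mod P: 213.0 − 7×29.5 = 6.50 d into the current lunation.
Phase angle: θ = 360°·(6.50 d)/(29.5 d) = 79.3°.
With cos θ = 0.185, the lit fraction is (1 − 0.185)/2 ≈ 0.407, so 41%.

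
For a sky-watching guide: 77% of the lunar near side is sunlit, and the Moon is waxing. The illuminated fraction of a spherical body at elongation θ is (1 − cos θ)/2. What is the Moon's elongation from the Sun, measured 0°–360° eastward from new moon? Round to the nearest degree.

cos θ = 1 − 2f = -0.540, giving a principal value of 122.7°.
The Moon is waxing (0°–180°), so θ = 122.7° directly.

123°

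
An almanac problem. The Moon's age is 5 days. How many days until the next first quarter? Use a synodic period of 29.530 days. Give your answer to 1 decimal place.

First quarter is 0.25 of the way through the cycle: age 0.25 × 29.530 = 7.383 d.
So 2.383 days remain (7.383 − 5).

2.4 days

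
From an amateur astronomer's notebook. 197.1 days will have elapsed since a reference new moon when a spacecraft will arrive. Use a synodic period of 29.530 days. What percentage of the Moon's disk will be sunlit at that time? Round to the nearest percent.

73%

Reduce mod P: 197.1 − 6×29.530 = 19.92 d into the current lunation.
The Moon has covered 19.92/29.530 of its cycle, so θ ≈ 360° × 19.92/29.530 = 242.8°.
Illuminated fraction = (1 − cos 242.8°)/2 = (1 − (-0.456))/2 ≈ 0.728, so 73%.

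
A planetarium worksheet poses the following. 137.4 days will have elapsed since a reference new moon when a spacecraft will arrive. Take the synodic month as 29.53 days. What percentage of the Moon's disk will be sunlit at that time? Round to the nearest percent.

79%

137.4/29.53 = 4.653 lunations, so 4 complete cycles and 19.28 d into the next.
Phase angle: θ = 360°·(19.28 d)/(29.53 d) = 235.0°.
cos 235.0° = (-0.573), so f = (1 − (-0.573))/2 = 0.786, so 79%.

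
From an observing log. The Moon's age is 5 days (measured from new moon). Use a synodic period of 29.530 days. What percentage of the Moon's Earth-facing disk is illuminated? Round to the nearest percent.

Elongation θ = 360° × 5/29.530 ≈ 61.0°.
Illuminated fraction = (1 − cos 61.0°)/2 = (1 − 0.485)/2 ≈ 0.257, so 26%.

26%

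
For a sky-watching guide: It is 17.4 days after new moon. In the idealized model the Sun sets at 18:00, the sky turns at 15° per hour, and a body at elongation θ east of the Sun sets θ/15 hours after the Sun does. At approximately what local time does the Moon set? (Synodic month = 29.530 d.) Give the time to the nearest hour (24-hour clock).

The Moon has covered 17.4/29.530 of its cycle, so θ ≈ 360° × 17.4/29.530 = 212.1°.
The Moon trails the Sun by θ/15 = 212.1/15 ≈ 14.14 hours.
18:00 + 14.14 h ≈ 08:08 → 08:00 to the nearest hour.

08:00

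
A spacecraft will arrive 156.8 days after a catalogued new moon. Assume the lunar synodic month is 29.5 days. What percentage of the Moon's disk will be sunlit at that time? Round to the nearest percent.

Reduce mod P: 156.8 − 5×29.5 = 9.30 d into the current lunation.
Elongation θ = 360° × 9.30/29.5 ≈ 113.5°.
With cos θ = (-0.399), the lit fraction is (1 − (-0.399))/2 ≈ 0.699, so 70%.

70%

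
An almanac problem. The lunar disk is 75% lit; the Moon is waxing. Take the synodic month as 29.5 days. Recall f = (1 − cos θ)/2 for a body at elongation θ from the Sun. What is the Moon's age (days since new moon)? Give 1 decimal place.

9.8 days

From f = (1 − cos θ)/2: cos θ = 1 − 2×0.75 = -0.500; arccos → 120.0°.
The Moon is waxing (0°–180°), so θ = 120.0° directly.
Age = 29.5 × 120.0°/360° ≈ 9.83 days.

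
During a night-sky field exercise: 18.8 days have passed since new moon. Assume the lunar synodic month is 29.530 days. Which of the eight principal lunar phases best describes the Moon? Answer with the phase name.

waning gibbous

θ ≈ 360° × 18.8/29.530 = 229°, which falls in the waning gibbous sector.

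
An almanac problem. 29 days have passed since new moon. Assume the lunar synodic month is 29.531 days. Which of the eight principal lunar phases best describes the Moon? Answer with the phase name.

θ ≈ 360° × 29/29.531 = 354°, which falls in the new moon sector.

new moon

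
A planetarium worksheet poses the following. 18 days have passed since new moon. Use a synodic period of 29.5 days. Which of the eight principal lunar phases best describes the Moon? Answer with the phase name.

At 18/29.5 of the cycle, θ ≈ 220° — the waning gibbous range.

waning gibbous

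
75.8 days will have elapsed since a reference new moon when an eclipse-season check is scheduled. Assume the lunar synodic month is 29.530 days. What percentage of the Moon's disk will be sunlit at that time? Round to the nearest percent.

96%

75.8/29.530 = 2.567 lunations, so 2 complete cycles and 16.74 d into the next.
The Moon has covered 16.74/29.530 of its cycle, so θ ≈ 360° × 16.74/29.530 = 204.1°.
Illuminated fraction = (1 − cos 204.1°)/2 = (1 − (-0.913))/2 ≈ 0.956, so 96%.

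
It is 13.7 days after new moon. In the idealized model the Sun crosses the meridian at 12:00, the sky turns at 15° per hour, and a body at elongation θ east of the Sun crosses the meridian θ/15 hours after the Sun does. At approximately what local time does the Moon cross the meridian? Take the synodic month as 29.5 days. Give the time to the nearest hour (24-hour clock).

23:00

Elongation θ = 360° × 13.7/29.5 ≈ 167.2°.
Delay after the Sun = 167.2° / (15°/h) ≈ 11.15 h.
12:00 + 11.15 h ≈ 23:09 → 23:00 to the nearest hour.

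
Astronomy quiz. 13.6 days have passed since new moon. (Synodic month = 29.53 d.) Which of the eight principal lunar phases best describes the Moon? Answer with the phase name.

full moon

At 13.6/29.53 of the cycle, θ ≈ 166° — the full moon range.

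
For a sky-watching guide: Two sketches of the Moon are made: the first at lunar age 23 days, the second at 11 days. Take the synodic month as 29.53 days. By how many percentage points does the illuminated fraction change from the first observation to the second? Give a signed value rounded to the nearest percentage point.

θ₁ = 360° × 23/29.53 = 280.4°, f₁ = (1 − cos θ₁)/2 = 0.410.
θ₂ = 360° × 11/29.53 = 134.1°, f₂ = (1 − cos θ₂)/2 = 0.848.
Change = f₂ − f₁ = +0.438 → +44 percentage points.

+44 percentage points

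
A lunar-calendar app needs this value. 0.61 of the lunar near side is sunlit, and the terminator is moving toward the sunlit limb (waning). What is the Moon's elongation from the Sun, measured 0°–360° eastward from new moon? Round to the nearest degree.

Invert f = (1 − cos θ)/2 to get cos θ = 1 − 2(0.61) = -0.220, hence θ₀ = arccos -0.220 = 102.7°.
Since the Moon is past full (waning), take the reflex angle: θ = 360° − 102.7° = 257.3°.

257°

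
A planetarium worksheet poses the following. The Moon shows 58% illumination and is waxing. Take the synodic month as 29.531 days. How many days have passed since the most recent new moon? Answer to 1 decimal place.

Invert f = (1 − cos θ)/2 to get cos θ = 1 − 2(0.58) = -0.160, hence θ₀ = arccos -0.160 = 99.2°.
The Moon is waxing (0°–180°), so θ = 99.2° directly.
Age = 29.531 × 99.2°/360° ≈ 8.14 days.

8.1 days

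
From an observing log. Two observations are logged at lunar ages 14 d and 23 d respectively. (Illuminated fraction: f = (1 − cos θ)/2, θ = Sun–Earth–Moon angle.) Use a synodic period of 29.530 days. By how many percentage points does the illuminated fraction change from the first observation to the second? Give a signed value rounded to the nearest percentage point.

θ₁ = 360° × 14/29.530 = 170.7°, f₁ = (1 − cos θ₁)/2 = 0.993.
θ₂ = 360° × 23/29.530 = 280.4°, f₂ = (1 − cos θ₂)/2 = 0.410.
Change = f₂ − f₁ = -0.584 → -58 percentage points.

-58 percentage points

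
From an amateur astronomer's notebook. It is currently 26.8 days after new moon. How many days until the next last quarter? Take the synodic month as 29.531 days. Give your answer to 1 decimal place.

Last quarter occurs at elongation 270°, i.e. at age 29.531 × 270/360 = 22.148 d.
Already past this cycle's last quarter; the next is at 22.148 + 29.531 = 51.679 d, so 51.679 − 26.8 = 24.879 days.

24.9 days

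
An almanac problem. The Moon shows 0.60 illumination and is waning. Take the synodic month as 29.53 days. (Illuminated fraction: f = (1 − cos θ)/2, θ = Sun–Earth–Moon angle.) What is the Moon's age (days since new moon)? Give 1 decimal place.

21.2 days

cos θ = 1 − 2f = -0.200, giving a principal value of 101.5°.
Waning ⇒ past full, so θ = 360° − 101.5° = 258.5°.
Age = 29.53 × 258.5°/360° ≈ 21.20 days.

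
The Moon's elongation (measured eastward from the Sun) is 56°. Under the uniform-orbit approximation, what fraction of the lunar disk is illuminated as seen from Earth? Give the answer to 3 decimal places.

cos 56° = 0.559, so f = (1 − 0.559)/2 = 0.220.

0.220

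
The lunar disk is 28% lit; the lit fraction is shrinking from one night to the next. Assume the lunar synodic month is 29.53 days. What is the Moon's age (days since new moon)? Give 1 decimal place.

24.3 days

Invert f = (1 − cos θ)/2 to get cos θ = 1 − 2(0.28) = 0.440, hence θ₀ = arccos 0.440 = 63.9°.
Waning ⇒ past full, so θ = 360° − 63.9° = 296.1°.
Age = 29.53 × 296.1°/360° ≈ 24.29 days.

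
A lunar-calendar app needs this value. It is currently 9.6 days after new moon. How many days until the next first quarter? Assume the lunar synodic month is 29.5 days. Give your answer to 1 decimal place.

27.3 days

First quarter occurs at elongation 90°, i.e. at age 29.5 × 90/360 = 7.375 d.
This lunation's first quarter (7.375 d) has passed, so add one period: 36.875 − 9.6 = 27.275 days.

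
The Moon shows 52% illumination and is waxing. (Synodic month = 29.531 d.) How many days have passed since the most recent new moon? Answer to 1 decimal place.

7.6 days

From f = (1 − cos θ)/2: cos θ = 1 − 2×0.52 = -0.040; arccos → 92.3°.
The Moon is waxing (0°–180°), so θ = 92.3° directly.
Age = 29.531 × 92.3°/360° ≈ 7.57 days.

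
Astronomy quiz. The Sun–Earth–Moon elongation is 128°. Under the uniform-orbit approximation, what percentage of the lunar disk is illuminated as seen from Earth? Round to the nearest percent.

81%

f = (1 − cos 128°)/2 = (1 − (-0.616))/2 ≈ 0.808, i.e. 81%.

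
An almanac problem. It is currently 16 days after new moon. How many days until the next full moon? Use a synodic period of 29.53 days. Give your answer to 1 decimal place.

28.3 days

Full moon is 0.5 of the way through the cycle: age 0.5 × 29.53 = 14.765 d.
Already past this cycle's full moon; the next is at 14.765 + 29.53 = 44.295 d, so 44.295 − 16 = 28.295 days.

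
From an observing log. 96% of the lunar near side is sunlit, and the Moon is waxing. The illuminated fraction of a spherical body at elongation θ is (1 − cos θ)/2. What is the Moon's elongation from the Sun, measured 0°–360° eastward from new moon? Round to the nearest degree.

157°

cos θ = 1 − 2f = -0.920, giving a principal value of 156.9°.
Waxing ⇒ before full, so θ = 156.9°.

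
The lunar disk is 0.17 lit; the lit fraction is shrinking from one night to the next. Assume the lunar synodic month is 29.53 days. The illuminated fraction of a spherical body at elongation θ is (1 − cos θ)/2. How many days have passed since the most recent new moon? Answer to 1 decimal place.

25.5 days

Invert f = (1 − cos θ)/2 to get cos θ = 1 − 2(0.17) = 0.660, hence θ₀ = arccos 0.660 = 48.7°.
Waning ⇒ past full, so θ = 360° − 48.7° = 311.3°.
Age = 29.53 × 311.3°/360° ≈ 25.54 days.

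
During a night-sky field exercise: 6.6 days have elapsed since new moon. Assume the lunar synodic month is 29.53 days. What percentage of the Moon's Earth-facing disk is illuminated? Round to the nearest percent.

42%

Elongation θ = 360° × 6.6/29.53 ≈ 80.5°.
With cos θ = 0.166, the lit fraction is (1 − 0.166)/2 ≈ 0.417, so 42%.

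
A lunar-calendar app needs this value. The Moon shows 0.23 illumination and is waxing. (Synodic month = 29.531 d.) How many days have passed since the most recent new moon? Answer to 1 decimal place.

4.7 days

cos θ = 1 − 2f = 0.540, giving a principal value of 57.3°.
Waxing ⇒ before full, so θ = 57.3°.
Age = 29.531 × 57.3°/360° ≈ 4.70 days.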